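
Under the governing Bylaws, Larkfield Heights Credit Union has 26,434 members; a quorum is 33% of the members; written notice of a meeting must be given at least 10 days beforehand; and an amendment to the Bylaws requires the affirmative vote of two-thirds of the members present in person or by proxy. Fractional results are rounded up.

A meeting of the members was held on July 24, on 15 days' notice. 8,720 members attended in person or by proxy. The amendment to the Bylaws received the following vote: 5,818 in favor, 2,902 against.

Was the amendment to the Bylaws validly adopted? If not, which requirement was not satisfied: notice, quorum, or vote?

Notice: 15 days given; 10 required. Satisfied.
Quorum: 33% of 26,434 = 8,723.22, rounded up to 8,724; 8,720 present. Not satisfied.
Vote: requires two-thirds of those present (8,720); 2/3 of 8720 = 5813.33, rounded up to 5814, so 5,814 needed; 5,818 in favor. Satisfied.

Invalid — quorum requirement not satisfied.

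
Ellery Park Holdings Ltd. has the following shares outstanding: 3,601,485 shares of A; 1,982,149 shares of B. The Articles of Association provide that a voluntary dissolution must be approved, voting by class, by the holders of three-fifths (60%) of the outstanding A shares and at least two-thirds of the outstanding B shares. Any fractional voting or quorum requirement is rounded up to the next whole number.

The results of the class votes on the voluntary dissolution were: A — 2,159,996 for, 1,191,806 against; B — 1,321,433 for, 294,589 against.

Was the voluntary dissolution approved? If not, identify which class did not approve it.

Not approved — the A shares did not give the required vote.

A: 3/5 of 3601485 = 2160891; 2,160,891 required, 2,159,996 in favor — not approved.
B: 2/3 of 1982149 = 1321432.67, rounded up to 1321433; 1,321,433 required, 1,321,433 in favor — approved.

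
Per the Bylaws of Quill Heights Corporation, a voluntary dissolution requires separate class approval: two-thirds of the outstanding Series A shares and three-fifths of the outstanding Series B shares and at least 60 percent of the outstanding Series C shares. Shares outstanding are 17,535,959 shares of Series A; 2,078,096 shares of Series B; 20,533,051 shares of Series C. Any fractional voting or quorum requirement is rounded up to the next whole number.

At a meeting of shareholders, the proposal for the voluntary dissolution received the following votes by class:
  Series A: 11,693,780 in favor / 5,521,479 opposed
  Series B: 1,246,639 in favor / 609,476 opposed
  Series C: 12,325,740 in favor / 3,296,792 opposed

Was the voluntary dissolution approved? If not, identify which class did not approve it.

Series A: 2/3 of 17535959 = 11690639.33, rounded up to 11690640; 11,690,640 required, 11,693,780 in favor — approved.
Series B: 3/5 of 2078096 = 1246857.60, rounded up to 1246858; 1,246,858 required, 1,246,639 in favor — not approved.
Series C: 3/5 of 20533051 = 12319830.60, rounded up to 12319831; 12,319,831 required, 12,325,740 in favor — approved.

Not approved — the Series B shares did not give the required vote.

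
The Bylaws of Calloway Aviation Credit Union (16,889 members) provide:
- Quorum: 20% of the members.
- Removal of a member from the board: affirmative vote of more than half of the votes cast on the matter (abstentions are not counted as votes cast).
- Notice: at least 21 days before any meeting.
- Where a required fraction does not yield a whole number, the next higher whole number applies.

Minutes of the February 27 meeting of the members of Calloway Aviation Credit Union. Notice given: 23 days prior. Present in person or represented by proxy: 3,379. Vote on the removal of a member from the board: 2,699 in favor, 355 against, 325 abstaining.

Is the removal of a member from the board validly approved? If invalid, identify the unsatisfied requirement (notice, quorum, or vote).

Notice: 23 days given; 21 required. Satisfied.
Quorum: 20% of 16,889 = 3,377.80, rounded up to 3,378; 3,379 present. Satisfied.
Vote: requires a majority of the votes cast (3,379 − 325 abstaining = 3,054); a majority of 3054 is 1528, so 1,528 needed; 2,699 in favor. Satisfied.

Valid — all requirements satisfied.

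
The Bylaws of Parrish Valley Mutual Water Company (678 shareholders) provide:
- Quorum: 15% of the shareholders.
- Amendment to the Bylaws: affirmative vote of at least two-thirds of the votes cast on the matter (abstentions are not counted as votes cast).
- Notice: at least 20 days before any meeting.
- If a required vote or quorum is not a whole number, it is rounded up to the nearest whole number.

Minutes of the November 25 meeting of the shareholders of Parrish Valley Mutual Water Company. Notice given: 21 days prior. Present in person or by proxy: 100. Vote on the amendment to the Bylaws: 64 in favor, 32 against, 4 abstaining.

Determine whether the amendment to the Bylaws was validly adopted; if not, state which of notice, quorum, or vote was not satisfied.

Invalid — quorum requirement not satisfied.

Notice: 21 days given; 20 required. Satisfied.
Quorum: 15% of 678 = 101.70, rounded up to 102; 100 present. Not satisfied.
Vote: requires two-thirds of the votes cast (100 − 4 abstaining = 96); 2/3 of 96 = 64, so 64 needed; 64 in favor. Satisfied.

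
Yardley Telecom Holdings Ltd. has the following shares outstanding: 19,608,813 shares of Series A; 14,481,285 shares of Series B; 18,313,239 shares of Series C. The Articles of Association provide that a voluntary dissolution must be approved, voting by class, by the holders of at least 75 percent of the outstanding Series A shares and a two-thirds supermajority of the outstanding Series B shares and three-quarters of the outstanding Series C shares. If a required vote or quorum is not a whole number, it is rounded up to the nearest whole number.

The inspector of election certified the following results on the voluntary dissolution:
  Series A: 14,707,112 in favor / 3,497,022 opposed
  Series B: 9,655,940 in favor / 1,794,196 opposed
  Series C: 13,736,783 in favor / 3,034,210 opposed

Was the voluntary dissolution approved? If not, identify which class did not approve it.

Approved — every class gave the required vote.

Series A: 3/4 of 19608813 = 14706609.75, rounded up to 14706610; 14,706,610 required, 14,707,112 in favor — approved.
Series B: 2/3 of 14481285 = 9654190; 9,654,190 required, 9,655,940 in favor — approved.
Series C: 3/4 of 18313239 = 13734929.25, rounded up to 13734930; 13,734,930 required, 13,736,783 in favor — approved.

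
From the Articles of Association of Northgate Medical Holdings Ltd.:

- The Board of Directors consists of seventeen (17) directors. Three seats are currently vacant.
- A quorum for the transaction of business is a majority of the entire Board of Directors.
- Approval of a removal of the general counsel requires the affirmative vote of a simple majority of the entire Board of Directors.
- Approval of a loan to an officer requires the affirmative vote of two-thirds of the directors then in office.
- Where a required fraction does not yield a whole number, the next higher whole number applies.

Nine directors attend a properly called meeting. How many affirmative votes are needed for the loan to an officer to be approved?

The loan to an officer requires two-thirds of the directors then in office (14).
2/3 of 14 = 9.33, rounded up to 10.
(Only 9 can vote, so the loan to an officer cannot pass at this meeting, but the required vote is still 10.)

10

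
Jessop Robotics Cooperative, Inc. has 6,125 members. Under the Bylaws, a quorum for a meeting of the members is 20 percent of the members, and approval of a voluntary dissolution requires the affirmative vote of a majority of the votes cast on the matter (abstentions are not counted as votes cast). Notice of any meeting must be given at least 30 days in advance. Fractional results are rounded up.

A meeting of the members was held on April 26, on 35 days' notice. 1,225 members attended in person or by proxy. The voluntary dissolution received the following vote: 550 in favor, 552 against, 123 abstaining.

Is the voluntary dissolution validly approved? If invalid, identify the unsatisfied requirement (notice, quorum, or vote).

Invalid — vote requirement not satisfied.

Notice: 35 days given; 30 required. Satisfied.
Quorum: 20% of 6,125 = 1,225; 1,225 present. Satisfied.
Vote: requires a majority of the votes cast (1,225 − 123 abstaining = 1,102); a majority of 1102 is 552, so 552 needed; 550 in favor. Not satisfied.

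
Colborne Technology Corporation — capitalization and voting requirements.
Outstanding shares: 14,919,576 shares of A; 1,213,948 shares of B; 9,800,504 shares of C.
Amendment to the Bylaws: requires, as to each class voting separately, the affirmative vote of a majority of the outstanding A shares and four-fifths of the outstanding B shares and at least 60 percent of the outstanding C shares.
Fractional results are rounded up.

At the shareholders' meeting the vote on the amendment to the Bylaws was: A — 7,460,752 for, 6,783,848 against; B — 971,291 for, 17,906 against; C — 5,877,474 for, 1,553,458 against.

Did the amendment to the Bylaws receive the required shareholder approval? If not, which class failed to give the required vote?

Not approved — the C shares did not give the required vote.

A: a majority of 14919576 is 7459789; 7,459,789 required, 7,460,752 in favor — approved.
B: 4/5 of 1213948 = 971158.40, rounded up to 971159; 971,159 required, 971,291 in favor — approved.
C: 3/5 of 9800504 = 5880302.40, rounded up to 5880303; 5,880,303 required, 5,877,474 in favor — not approved.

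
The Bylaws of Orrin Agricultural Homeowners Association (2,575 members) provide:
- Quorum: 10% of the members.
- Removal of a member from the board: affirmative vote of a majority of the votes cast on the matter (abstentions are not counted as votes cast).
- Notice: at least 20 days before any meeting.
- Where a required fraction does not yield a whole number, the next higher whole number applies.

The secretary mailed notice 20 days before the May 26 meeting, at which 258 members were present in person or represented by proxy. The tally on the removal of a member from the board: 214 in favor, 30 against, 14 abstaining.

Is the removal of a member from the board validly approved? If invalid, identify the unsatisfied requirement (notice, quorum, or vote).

Notice: 20 days given; 20 required. Satisfied.
Quorum: 10% of 2,575 = 257.50, rounded up to 258; 258 present. Satisfied.
Vote: requires a majority of the votes cast (258 − 14 abstaining = 244); a majority of 244 is 123, so 123 needed; 214 in favor. Satisfied.

Valid — all requirements satisfied.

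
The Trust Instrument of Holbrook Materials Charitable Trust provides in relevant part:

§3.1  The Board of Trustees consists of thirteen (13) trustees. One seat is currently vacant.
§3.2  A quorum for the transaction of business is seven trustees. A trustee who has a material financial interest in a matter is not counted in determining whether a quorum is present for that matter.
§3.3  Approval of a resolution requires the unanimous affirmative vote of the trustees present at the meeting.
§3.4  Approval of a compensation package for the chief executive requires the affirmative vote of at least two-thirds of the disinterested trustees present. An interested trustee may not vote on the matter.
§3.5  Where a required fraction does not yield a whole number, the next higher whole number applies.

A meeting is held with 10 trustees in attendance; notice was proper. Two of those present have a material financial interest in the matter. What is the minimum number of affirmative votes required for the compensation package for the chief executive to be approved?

The compensation package for the chief executive requires two-thirds of the disinterested trustees present (10 − 2 = 8).
2/3 of 8 = 5.33, rounded up to 6.

6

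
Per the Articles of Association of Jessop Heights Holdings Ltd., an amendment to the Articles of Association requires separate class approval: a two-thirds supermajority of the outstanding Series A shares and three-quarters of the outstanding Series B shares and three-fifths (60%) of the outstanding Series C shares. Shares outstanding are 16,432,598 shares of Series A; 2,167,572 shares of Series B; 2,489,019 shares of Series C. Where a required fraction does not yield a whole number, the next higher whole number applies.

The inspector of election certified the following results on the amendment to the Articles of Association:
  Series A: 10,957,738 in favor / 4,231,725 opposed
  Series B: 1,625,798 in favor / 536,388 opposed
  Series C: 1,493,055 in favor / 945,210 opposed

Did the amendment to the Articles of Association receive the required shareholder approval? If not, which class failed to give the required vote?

Not approved — the Series C shares did not give the required vote.

Series A: 2/3 of 16432598 = 10955065.33, rounded up to 10955066; 10,955,066 required, 10,957,738 in favor — approved.
Series B: 3/4 of 2167572 = 1625679; 1,625,679 required, 1,625,798 in favor — approved.
Series C: 3/5 of 2489019 = 1493411.40, rounded up to 1493412; 1,493,412 required, 1,493,055 in favor — not approved.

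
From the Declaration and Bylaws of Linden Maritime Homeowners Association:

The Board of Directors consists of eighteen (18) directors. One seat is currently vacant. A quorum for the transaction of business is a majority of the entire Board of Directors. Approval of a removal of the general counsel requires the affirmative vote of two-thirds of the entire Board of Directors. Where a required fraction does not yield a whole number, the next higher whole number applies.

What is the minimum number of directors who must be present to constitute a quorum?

A majority of 18 is 10.

10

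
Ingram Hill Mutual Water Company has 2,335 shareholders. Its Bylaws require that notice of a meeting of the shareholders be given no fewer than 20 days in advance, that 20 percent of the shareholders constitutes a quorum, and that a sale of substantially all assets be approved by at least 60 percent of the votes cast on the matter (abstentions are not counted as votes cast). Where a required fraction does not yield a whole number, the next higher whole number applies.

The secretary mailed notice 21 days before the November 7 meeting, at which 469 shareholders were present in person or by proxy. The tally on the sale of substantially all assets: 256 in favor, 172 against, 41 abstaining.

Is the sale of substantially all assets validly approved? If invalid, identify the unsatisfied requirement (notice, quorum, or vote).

Notice: 21 days given; 20 required. Satisfied.
Quorum: 20% of 2,335 = 467; 469 present. Satisfied.
Vote: requires three-fifths of the votes cast (469 − 41 abstaining = 428); 3/5 of 428 = 256.80, rounded up to 257, so 257 needed; 256 in favor. Not satisfied.

Invalid — vote requirement not satisfied.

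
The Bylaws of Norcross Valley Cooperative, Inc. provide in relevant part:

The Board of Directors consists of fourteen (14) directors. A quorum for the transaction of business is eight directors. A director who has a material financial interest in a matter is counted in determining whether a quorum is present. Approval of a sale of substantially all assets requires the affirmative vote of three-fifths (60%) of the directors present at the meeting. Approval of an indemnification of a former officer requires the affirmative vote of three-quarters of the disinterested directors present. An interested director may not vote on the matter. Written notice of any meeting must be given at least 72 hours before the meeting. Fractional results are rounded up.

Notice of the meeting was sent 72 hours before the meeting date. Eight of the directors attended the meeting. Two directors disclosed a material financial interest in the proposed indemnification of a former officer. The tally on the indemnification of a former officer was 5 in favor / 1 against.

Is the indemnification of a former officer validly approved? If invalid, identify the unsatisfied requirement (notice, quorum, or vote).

Valid — all requirements satisfied.

Notice: 72 hours given; 72 required (72 ≥ 72). Satisfied.
Quorum: 8 present (interested directors count toward quorum); quorum is 8. Satisfied.
Vote: the indemnification of a former officer requires three-fourths of the disinterested directors present (8 − 2 = 6). 3/4 of 6 = 4.50, rounded up to 5, so 5 affirmative votes are needed; 5 voted in favor. Satisfied.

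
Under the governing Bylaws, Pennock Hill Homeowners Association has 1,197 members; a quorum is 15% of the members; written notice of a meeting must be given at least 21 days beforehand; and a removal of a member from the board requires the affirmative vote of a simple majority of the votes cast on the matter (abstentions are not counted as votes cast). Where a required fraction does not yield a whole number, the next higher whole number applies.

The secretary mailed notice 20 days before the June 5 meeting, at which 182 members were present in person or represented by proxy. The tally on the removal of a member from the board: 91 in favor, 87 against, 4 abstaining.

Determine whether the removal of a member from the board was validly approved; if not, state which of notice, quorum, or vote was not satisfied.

Notice: 20 days given; 21 required. Not satisfied.
Quorum: 15% of 1,197 = 179.55, rounded up to 180; 182 present. Satisfied.
Vote: requires a majority of the votes cast (182 − 4 abstaining = 178); a majority of 178 is 90, so 90 needed; 91 in favor. Satisfied.

Invalid — notice requirement not satisfied.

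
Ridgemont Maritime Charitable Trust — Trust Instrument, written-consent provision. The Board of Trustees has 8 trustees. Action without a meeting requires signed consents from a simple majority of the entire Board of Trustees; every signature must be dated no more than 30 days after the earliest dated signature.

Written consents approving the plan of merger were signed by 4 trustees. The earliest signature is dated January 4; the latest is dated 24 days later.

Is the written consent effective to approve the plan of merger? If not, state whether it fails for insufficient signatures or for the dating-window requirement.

Signatures required: a simple majority of 8 — a majority of 8 is 5, so 5 needed; 4 signed. Insufficient.
Dating window: the latest signature is 24 days after the earliest; the limit is 30 days. Within the window.

Not effective — insufficient signatures.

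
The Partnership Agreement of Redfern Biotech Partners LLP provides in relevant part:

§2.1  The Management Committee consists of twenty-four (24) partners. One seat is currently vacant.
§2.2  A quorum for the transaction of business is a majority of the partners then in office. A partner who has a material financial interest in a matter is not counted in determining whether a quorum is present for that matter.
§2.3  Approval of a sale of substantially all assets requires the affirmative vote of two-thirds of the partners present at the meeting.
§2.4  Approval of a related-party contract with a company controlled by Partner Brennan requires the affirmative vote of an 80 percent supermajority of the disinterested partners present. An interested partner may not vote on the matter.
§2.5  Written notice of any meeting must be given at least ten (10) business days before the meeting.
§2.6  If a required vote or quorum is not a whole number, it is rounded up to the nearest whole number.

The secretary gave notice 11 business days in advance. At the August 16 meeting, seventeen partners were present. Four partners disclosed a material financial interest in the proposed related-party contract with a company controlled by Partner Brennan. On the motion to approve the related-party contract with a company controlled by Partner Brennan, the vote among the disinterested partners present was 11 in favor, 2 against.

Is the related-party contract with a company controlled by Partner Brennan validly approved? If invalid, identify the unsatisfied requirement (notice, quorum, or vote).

Notice: 11 business days given; 10 required (11 ≥ 10). Satisfied.
Quorum: 17 present, but the 4 interested partners do not count, leaving 13. Quorum is 12. Satisfied.
Vote: the related-party contract with a company controlled by Partner Brennan requires four-fifths of the disinterested partners present (17 − 4 = 13). 4/5 of 13 = 10.40, rounded up to 11, so 11 affirmative votes are needed; 11 voted in favor. Satisfied.

Valid — all requirements satisfied.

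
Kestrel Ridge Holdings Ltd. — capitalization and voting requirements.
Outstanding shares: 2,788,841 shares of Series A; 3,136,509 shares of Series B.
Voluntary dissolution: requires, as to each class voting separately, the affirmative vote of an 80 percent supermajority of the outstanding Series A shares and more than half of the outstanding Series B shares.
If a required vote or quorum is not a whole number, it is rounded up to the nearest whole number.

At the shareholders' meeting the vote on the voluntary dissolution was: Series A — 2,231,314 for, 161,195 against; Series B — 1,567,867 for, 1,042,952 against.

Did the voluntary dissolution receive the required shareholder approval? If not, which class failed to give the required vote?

Series A: 4/5 of 2788841 = 2231072.80, rounded up to 2231073; 2,231,073 required, 2,231,314 in favor — approved.
Series B: a majority of 3136509 is 1568255; 1,568,255 required, 1,567,867 in favor — not approved.

Not approved — the Series B shares did not give the required vote.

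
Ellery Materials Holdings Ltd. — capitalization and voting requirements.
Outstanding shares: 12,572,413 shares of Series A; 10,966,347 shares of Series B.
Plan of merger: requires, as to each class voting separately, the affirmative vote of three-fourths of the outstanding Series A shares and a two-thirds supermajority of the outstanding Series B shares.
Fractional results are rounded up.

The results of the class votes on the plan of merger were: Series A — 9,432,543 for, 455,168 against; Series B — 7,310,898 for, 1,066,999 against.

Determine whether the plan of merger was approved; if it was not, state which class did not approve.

Series A: 3/4 of 12572413 = 9429309.75, rounded up to 9429310; 9,429,310 required, 9,432,543 in favor — approved.
Series B: 2/3 of 10966347 = 7310898; 7,310,898 required, 7,310,898 in favor — approved.

Approved — every class gave the required vote.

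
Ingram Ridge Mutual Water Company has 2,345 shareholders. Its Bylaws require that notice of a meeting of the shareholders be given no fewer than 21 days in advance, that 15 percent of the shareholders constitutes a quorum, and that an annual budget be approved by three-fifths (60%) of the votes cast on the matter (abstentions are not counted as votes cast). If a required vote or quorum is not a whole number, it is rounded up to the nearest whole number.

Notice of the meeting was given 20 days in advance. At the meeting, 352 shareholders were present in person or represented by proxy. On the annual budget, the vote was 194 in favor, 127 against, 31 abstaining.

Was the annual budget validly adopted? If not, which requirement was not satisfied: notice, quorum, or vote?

Notice: 20 days given; 21 required. Not satisfied.
Quorum: 15% of 2,345 = 351.75, rounded up to 352; 352 present. Satisfied.
Vote: requires three-fifths of the votes cast (352 − 31 abstaining = 321); 3/5 of 321 = 192.60, rounded up to 193, so 193 needed; 194 in favor. Satisfied.

Invalid — notice requirement not satisfied.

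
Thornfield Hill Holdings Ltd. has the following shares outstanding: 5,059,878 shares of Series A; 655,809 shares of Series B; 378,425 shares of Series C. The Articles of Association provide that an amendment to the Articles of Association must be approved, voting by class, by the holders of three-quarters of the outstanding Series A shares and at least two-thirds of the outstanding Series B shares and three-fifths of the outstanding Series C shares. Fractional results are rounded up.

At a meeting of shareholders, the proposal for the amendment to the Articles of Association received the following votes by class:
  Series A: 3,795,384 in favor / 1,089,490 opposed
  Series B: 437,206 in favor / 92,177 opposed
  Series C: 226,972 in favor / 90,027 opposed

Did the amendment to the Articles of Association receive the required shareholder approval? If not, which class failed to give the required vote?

Series A: 3/4 of 5059878 = 3794908.50, rounded up to 3794909; 3,794,909 required, 3,795,384 in favor — approved.
Series B: 2/3 of 655809 = 437206; 437,206 required, 437,206 in favor — approved.
Series C: 3/5 of 378425 = 227055; 227,055 required, 226,972 in favor — not approved.

Not approved — the Series C shares did not give the required vote.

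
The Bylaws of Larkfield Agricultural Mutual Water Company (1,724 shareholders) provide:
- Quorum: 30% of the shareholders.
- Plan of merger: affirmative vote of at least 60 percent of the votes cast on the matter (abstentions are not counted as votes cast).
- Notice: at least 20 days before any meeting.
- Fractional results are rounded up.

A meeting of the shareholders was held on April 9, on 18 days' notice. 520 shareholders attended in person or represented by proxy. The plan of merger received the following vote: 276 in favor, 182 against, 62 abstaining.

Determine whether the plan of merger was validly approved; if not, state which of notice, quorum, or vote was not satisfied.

Notice: 18 days given; 20 required. Not satisfied.
Quorum: 30% of 1,724 = 517.20, rounded up to 518; 520 present. Satisfied.
Vote: requires three-fifths of the votes cast (520 − 62 abstaining = 458); 3/5 of 458 = 274.80, rounded up to 275, so 275 needed; 276 in favor. Satisfied.

Invalid — notice requirement not satisfied.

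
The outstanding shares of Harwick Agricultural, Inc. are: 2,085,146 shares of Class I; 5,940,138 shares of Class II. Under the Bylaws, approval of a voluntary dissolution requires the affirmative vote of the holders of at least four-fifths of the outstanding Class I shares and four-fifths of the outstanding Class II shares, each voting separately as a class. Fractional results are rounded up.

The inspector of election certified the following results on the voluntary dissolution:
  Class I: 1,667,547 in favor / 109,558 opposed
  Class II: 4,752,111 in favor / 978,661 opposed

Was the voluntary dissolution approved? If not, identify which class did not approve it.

Not approved — the Class I shares did not give the required vote.

Class I: 4/5 of 2085146 = 1668116.80, rounded up to 1668117; 1,668,117 required, 1,667,547 in favor — not approved.
Class II: 4/5 of 5940138 = 4752110.40, rounded up to 4752111; 4,752,111 required, 4,752,111 in favor — approved.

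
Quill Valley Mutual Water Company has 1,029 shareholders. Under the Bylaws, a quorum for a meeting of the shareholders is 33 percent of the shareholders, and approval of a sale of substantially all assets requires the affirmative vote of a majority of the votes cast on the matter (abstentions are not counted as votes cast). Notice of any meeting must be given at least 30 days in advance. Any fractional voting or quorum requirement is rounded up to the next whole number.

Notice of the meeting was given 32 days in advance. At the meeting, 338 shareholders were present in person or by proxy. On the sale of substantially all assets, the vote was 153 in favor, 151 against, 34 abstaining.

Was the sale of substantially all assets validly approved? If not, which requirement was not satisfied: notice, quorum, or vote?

Invalid — quorum requirement not satisfied.

Notice: 32 days given; 30 required. Satisfied.
Quorum: 33% of 1,029 = 339.57, rounded up to 340; 338 present. Not satisfied.
Vote: requires a majority of the votes cast (338 − 34 abstaining = 304); a majority of 304 is 153, so 153 needed; 153 in favor. Satisfied.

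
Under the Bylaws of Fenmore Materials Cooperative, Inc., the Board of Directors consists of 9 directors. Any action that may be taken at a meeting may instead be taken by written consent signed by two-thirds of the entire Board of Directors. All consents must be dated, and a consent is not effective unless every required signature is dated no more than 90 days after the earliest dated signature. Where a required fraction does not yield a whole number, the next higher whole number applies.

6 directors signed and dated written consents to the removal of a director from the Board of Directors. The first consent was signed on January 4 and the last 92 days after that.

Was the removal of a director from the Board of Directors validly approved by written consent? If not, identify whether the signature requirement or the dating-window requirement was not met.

Not effective — dating-window requirement not satisfied.

Signatures required: two-thirds of 9 — 2/3 of 9 = 6, so 6 needed; 6 signed. Sufficient.
Dating window: the latest signature is 92 days after the earliest; the limit is 90 days. Outside the window.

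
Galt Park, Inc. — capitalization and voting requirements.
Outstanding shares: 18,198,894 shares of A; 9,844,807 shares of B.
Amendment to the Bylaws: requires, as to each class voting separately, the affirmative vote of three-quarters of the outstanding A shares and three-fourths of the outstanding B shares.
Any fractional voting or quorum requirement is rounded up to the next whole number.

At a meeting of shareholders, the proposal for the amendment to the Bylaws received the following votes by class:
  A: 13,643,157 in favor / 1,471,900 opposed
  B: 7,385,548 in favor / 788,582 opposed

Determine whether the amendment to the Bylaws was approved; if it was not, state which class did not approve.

A: 3/4 of 18198894 = 13649170.50, rounded up to 13649171; 13,649,171 required, 13,643,157 in favor — not approved.
B: 3/4 of 9844807 = 7383605.25, rounded up to 7383606; 7,383,606 required, 7,385,548 in favor — approved.

Not approved — the A shares did not give the required vote.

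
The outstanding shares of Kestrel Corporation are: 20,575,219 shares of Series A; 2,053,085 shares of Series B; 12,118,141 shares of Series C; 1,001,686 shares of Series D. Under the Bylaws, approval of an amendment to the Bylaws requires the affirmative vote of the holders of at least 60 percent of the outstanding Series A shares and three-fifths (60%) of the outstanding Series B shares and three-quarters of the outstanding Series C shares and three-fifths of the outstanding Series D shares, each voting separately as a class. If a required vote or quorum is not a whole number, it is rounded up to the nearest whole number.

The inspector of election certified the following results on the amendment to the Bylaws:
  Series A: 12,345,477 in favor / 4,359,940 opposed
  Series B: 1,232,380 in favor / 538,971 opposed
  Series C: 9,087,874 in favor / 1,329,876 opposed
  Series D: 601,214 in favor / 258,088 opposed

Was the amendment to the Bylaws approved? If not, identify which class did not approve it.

Series A: 3/5 of 20575219 = 12345131.40, rounded up to 12345132; 12,345,132 required, 12,345,477 in favor — approved.
Series B: 3/5 of 2053085 = 1231851; 1,231,851 required, 1,232,380 in favor — approved.
Series C: 3/4 of 12118141 = 9088605.75, rounded up to 9088606; 9,088,606 required, 9,087,874 in favor — not approved.
Series D: 3/5 of 1001686 = 601011.60, rounded up to 601012; 601,012 required, 601,214 in favor — approved.

Not approved — the Series C shares did not give the required vote.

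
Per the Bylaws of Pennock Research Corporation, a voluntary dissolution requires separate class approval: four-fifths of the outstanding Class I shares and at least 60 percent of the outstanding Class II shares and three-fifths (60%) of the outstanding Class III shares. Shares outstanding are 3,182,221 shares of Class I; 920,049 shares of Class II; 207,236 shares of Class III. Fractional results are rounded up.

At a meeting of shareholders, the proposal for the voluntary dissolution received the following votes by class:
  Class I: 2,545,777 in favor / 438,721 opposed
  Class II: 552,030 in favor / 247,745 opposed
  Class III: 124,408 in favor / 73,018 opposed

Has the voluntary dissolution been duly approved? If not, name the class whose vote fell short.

Class I: 4/5 of 3182221 = 2545776.80, rounded up to 2545777; 2,545,777 required, 2,545,777 in favor — approved.
Class II: 3/5 of 920049 = 552029.40, rounded up to 552030; 552,030 required, 552,030 in favor — approved.
Class III: 3/5 of 207236 = 124341.60, rounded up to 124342; 124,342 required, 124,408 in favor — approved.

Approved — every class gave the required vote.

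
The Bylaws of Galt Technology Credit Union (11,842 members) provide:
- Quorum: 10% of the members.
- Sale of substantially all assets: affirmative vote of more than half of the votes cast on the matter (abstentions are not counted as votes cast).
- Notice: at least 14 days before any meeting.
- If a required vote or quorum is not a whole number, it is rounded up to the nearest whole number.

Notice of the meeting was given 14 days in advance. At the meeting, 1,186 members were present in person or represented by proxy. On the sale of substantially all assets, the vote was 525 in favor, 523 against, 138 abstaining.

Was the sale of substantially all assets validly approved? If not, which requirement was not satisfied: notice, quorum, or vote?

Valid — all requirements satisfied.

Notice: 14 days given; 14 required. Satisfied.
Quorum: 10% of 11,842 = 1,184.20, rounded up to 1,185; 1,186 present. Satisfied.
Vote: requires a majority of the votes cast (1,186 − 138 abstaining = 1,048); a majority of 1048 is 525, so 525 needed; 525 in favor. Satisfied.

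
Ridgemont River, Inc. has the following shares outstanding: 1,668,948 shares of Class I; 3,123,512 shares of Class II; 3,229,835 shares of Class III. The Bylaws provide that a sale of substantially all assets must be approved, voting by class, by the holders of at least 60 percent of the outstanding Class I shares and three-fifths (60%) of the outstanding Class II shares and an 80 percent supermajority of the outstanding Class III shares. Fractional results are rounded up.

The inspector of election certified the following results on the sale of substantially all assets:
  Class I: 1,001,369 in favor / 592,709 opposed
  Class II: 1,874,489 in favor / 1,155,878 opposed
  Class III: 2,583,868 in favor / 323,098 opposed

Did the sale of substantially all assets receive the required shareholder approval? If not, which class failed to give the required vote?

Class I: 3/5 of 1668948 = 1001368.80, rounded up to 1001369; 1,001,369 required, 1,001,369 in favor — approved.
Class II: 3/5 of 3123512 = 1874107.20, rounded up to 1874108; 1,874,108 required, 1,874,489 in favor — approved.
Class III: 4/5 of 3229835 = 2583868; 2,583,868 required, 2,583,868 in favor — approved.

Approved — every class gave the required vote.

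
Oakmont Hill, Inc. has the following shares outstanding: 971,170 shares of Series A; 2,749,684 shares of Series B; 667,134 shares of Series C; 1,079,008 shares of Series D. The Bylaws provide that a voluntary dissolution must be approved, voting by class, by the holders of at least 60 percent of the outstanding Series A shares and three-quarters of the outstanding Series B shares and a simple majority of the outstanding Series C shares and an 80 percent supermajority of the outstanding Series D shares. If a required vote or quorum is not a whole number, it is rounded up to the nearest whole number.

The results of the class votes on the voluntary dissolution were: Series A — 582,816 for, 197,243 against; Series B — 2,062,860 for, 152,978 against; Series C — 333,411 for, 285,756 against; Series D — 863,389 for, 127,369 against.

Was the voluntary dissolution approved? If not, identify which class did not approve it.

Series A: 3/5 of 971170 = 582702; 582,702 required, 582,816 in favor — approved.
Series B: 3/4 of 2749684 = 2062263; 2,062,263 required, 2,062,860 in favor — approved.
Series C: a majority of 667134 is 333568; 333,568 required, 333,411 in favor — not approved.
Series D: 4/5 of 1079008 = 863206.40, rounded up to 863207; 863,207 required, 863,389 in favor — approved.

Not approved — the Series C shares did not give the required vote.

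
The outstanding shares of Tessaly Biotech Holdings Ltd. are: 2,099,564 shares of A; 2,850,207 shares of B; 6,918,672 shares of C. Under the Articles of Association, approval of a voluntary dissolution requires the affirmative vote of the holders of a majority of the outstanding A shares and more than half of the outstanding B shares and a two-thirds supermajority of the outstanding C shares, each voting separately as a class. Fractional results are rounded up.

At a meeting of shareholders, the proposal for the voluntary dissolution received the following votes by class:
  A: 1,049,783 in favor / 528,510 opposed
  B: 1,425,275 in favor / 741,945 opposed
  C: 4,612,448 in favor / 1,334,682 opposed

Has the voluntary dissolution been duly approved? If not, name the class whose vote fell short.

A: a majority of 2099564 is 1049783; 1,049,783 required, 1,049,783 in favor — approved.
B: a majority of 2850207 is 1425104; 1,425,104 required, 1,425,275 in favor — approved.
C: 2/3 of 6918672 = 4612448; 4,612,448 required, 4,612,448 in favor — approved.

Approved — every class gave the required vote.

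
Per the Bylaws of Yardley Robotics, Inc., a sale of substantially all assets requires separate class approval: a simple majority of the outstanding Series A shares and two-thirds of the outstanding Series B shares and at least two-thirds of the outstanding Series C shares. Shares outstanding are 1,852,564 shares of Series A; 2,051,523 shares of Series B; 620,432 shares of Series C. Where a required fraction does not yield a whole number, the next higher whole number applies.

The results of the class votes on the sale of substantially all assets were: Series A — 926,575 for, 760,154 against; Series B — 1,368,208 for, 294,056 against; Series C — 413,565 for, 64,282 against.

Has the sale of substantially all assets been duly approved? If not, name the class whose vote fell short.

Series A: a majority of 1852564 is 926283; 926,283 required, 926,575 in favor — approved.
Series B: 2/3 of 2051523 = 1367682; 1,367,682 required, 1,368,208 in favor — approved.
Series C: 2/3 of 620432 = 413621.33, rounded up to 413622; 413,622 required, 413,565 in favor — not approved.

Not approved — the Series C shares did not give the required vote.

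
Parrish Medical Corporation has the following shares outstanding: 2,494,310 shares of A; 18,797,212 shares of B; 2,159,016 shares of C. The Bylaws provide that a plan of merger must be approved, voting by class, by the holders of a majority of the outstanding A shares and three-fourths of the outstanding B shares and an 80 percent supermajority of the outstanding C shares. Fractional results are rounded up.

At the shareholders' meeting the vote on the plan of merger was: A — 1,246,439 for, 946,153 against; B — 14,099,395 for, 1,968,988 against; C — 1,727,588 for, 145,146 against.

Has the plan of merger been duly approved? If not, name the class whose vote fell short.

Not approved — the A shares did not give the required vote.

A: a majority of 2494310 is 1247156; 1,247,156 required, 1,246,439 in favor — not approved.
B: 3/4 of 18797212 = 14097909; 14,097,909 required, 14,099,395 in favor — approved.
C: 4/5 of 2159016 = 1727212.80, rounded up to 1727213; 1,727,213 required, 1,727,588 in favor — approved.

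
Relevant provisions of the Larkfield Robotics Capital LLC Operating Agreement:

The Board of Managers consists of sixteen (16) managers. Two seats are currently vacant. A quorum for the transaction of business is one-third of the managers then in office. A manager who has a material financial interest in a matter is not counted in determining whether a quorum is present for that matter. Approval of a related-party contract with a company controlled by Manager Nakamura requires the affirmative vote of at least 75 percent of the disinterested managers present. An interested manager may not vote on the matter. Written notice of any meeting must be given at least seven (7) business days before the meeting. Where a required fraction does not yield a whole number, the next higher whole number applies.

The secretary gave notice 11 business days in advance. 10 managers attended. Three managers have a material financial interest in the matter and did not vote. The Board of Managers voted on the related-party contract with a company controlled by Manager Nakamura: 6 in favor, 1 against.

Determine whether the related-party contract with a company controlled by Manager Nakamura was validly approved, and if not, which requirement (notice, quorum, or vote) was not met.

Notice: 11 business days given; 7 required (11 ≥ 7). Satisfied.
Quorum: 10 present, but the 3 interested managers do not count, leaving 7. Quorum is 5. Satisfied.
Vote: the related-party contract with a company controlled by Manager Nakamura requires three-fourths of the disinterested managers present (10 − 3 = 7). 3/4 of 7 = 5.25, rounded up to 6, so 6 affirmative votes are needed; 6 voted in favor. Satisfied.

Valid — all requirements satisfied.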